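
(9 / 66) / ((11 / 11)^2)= 0.14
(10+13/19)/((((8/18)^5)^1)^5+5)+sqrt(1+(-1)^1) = 20819041643063725074337221/9742901264588299166169073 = 2.14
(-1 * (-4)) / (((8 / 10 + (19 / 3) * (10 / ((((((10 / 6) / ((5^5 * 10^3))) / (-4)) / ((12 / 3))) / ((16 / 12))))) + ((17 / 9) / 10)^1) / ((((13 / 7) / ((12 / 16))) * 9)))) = -56160 / 1595999999377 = -0.00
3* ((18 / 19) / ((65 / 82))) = 4428 / 1235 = 3.59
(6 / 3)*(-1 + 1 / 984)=-983 / 492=-2.00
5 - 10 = -5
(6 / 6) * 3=3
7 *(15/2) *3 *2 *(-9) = -2835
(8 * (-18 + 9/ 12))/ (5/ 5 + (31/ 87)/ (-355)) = -2131065/ 15427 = -138.14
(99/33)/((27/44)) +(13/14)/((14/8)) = 2390/441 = 5.42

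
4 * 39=156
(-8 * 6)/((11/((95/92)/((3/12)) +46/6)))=-1184/23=-51.48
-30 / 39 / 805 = -2 / 2093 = -0.00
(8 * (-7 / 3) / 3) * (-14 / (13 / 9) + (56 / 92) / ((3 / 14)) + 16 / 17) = 5047280 / 137241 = 36.78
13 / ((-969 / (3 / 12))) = -0.00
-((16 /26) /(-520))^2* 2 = -2 /714025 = -0.00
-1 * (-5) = 5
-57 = -57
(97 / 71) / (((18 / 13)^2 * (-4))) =-16393 / 92016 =-0.18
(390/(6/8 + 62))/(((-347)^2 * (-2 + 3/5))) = -7800/211558613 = -0.00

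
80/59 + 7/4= 733/236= 3.11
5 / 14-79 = -1101 / 14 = -78.64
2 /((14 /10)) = 10 /7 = 1.43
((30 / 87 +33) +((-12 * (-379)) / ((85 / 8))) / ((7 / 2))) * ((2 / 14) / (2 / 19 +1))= 51027103 / 2536485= 20.12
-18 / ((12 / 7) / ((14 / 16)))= -147 / 16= -9.19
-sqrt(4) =-2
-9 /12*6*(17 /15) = -51 /10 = -5.10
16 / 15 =1.07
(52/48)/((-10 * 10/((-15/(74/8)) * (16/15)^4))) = 212992/9365625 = 0.02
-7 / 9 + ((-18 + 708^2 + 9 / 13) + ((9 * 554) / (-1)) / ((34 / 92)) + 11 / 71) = 68880208391 / 141219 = 487754.54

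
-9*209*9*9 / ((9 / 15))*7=-1777545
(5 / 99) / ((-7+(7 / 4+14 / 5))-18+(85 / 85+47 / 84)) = -350 / 130911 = -0.00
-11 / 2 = -5.50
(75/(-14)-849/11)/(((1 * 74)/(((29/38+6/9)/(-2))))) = 36349/45584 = 0.80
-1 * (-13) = 13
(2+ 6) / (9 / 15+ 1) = 5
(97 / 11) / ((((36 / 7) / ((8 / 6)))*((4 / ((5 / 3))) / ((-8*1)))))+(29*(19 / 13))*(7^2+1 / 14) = 336040687 / 162162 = 2072.25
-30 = -30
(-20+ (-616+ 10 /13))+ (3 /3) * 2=-8232 /13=-633.23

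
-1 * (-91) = 91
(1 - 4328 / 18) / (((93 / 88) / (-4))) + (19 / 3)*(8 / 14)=5331124 / 5859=909.90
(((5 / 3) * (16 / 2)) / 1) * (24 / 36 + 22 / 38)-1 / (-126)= 16.62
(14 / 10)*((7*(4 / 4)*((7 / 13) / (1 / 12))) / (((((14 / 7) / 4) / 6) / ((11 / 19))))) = 543312 / 1235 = 439.93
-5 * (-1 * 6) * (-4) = -120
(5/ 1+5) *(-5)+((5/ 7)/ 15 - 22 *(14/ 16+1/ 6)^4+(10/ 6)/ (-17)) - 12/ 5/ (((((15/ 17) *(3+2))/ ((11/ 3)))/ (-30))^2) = -3869081280521/ 2467584000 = -1567.96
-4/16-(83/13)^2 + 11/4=-12933/338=-38.26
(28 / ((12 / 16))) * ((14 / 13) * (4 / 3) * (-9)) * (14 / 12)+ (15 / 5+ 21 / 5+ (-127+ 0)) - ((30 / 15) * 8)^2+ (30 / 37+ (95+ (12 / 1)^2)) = -5042282 / 7215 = -698.86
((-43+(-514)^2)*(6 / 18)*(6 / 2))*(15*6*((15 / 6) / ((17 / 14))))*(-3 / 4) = -1248122925 / 34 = -36709497.79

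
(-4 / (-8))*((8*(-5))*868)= -17360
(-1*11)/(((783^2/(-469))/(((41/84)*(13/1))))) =0.05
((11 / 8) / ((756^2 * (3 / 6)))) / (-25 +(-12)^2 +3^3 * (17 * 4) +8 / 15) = 55 / 22353153984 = 0.00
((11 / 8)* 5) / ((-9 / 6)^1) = -4.58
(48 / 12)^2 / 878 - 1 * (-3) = 1325 / 439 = 3.02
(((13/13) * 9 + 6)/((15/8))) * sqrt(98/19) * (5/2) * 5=700 * sqrt(38)/19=227.11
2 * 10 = 20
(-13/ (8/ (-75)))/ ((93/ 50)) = 8125/ 124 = 65.52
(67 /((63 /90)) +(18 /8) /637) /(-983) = -243889 /2504684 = -0.10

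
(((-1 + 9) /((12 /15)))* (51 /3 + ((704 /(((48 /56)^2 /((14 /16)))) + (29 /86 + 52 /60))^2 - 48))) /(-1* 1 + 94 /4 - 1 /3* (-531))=10558389530821 /298789155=35337.26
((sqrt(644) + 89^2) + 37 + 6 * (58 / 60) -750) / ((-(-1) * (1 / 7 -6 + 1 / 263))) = -22134343 / 17960 -1841 * sqrt(161) / 5388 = -1236.76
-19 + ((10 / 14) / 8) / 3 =-3187 / 168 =-18.97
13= 13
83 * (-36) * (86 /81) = -28552 /9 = -3172.44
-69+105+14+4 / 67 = 3354 / 67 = 50.06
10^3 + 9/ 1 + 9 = 1018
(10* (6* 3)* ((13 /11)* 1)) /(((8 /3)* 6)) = 585 /44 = 13.30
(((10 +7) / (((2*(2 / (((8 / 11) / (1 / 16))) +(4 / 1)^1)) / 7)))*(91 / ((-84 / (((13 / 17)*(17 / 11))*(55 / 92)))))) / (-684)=100555 / 6300666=0.02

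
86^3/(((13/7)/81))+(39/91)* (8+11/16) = 40392105645/1456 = 27741830.80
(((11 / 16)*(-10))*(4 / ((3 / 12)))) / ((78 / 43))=-2365 / 39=-60.64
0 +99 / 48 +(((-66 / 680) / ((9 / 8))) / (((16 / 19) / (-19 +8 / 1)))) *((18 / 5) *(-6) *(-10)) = 333861 / 1360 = 245.49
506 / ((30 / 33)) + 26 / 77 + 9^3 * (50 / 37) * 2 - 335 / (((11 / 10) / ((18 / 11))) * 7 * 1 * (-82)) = 16241612477 / 6424495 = 2528.08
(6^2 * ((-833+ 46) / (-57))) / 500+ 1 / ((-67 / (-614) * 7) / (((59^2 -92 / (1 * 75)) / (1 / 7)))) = 31890.26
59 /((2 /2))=59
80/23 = 3.48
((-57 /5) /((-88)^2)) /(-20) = 57 /774400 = 0.00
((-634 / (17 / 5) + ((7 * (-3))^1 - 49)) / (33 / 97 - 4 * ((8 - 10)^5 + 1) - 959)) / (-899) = -211460 / 618671123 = -0.00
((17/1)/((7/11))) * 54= 10098/7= 1442.57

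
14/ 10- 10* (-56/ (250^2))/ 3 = 13153/ 9375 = 1.40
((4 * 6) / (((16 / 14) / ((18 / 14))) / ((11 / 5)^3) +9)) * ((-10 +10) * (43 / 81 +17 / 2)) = 0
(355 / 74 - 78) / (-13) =5.63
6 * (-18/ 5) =-108/ 5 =-21.60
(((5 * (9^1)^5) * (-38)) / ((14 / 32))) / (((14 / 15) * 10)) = -134631720 / 49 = -2747586.12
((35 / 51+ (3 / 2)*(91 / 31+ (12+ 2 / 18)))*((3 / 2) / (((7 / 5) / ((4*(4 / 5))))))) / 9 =98048 / 11067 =8.86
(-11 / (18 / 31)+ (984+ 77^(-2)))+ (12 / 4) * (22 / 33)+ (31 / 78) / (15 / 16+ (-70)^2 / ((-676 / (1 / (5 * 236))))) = 15341648232769 / 15857288370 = 967.48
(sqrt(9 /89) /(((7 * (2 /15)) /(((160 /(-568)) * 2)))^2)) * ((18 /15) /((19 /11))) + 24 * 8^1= 3564000 * sqrt(89) /417692219 + 192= 192.08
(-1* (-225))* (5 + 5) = 2250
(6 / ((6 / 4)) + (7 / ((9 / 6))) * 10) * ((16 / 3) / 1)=2432 / 9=270.22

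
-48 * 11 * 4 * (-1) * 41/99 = 874.67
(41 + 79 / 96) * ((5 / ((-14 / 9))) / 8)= -60225 / 3584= -16.80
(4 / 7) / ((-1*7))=-4 / 49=-0.08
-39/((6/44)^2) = -2097.33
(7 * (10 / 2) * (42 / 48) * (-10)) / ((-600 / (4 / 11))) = 49 / 264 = 0.19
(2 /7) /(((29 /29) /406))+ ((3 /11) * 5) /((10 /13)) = 117.77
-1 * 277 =-277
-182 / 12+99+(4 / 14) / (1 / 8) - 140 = -2263 / 42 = -53.88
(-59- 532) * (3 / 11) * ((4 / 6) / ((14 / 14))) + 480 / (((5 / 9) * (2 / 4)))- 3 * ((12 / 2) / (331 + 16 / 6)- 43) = 1751241 / 1001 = 1749.49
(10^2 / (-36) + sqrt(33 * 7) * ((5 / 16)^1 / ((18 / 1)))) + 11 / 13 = -226 / 117 + 5 * sqrt(231) / 288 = -1.67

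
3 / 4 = 0.75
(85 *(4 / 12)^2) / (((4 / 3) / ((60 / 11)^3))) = 1530000 / 1331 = 1149.51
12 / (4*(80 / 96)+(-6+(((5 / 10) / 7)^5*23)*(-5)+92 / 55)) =-1064891520 / 88222111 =-12.07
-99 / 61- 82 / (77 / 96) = -487815 / 4697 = -103.86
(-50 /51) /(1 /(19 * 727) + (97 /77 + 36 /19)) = -0.31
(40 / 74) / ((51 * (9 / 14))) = 280 / 16983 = 0.02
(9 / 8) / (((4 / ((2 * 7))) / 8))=63 / 2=31.50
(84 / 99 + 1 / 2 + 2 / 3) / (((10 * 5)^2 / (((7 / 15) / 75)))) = 931 / 185625000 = 0.00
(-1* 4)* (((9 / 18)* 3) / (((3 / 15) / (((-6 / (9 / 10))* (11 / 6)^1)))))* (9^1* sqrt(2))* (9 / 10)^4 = 216513* sqrt(2) / 100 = 3061.96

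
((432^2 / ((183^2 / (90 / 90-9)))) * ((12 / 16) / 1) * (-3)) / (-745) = -373248 / 2772145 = -0.13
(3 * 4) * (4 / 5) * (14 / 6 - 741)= -7091.20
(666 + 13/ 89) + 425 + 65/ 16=1559577/ 1424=1095.21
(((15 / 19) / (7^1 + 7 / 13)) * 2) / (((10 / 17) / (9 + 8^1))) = 11271 / 1862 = 6.05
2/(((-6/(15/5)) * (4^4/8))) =-1/32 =-0.03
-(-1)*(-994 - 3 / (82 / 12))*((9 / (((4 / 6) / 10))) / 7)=-5504220 / 287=-19178.47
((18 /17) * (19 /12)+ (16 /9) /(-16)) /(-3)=-479 /918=-0.52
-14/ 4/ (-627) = 7/ 1254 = 0.01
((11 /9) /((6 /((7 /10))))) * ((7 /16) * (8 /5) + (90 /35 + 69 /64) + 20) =199991 /57600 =3.47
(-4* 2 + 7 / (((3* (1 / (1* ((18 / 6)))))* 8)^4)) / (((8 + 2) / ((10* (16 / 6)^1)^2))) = -163805 / 288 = -568.77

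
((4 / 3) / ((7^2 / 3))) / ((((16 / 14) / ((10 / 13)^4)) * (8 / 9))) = 5625 / 199927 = 0.03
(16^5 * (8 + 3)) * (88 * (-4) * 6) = -24360517632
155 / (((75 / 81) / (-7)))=-5859 / 5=-1171.80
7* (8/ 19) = 56/ 19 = 2.95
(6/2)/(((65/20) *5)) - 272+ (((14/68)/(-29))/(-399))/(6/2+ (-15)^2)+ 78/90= -45135376571/166582728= -270.95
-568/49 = -11.59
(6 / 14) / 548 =3 / 3836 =0.00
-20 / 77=-0.26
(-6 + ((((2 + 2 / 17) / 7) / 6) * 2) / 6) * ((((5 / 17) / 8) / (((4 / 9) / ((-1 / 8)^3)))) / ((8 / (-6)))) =-12015 / 16572416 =-0.00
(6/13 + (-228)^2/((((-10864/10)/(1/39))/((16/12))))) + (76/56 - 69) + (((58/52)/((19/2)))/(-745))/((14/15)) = -1719693754/24989237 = -68.82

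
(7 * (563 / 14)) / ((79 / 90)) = 25335 / 79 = 320.70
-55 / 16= -3.44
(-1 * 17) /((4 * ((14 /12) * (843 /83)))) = -1411 /3934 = -0.36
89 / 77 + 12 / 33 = 117 / 77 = 1.52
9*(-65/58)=-585/58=-10.09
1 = 1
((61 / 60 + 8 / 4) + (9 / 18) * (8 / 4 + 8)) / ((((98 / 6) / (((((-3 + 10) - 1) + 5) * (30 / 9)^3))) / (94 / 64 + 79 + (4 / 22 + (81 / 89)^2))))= 16292.70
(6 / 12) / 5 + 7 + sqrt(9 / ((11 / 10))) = 3*sqrt(110) / 11 + 71 / 10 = 9.96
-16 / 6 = -8 / 3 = -2.67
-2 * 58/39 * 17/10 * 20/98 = -1972/1911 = -1.03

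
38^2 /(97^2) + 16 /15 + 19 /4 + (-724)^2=295921689421 /564540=524181.97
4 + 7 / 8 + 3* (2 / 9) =5.54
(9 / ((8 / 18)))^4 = 43046721 / 256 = 168151.25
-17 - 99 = -116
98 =98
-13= -13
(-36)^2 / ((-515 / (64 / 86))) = -41472 / 22145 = -1.87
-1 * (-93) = 93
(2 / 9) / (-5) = -2 / 45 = -0.04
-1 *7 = -7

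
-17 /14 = -1.21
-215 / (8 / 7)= -1505 / 8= -188.12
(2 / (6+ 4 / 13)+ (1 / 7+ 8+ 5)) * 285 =1100955 / 287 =3836.08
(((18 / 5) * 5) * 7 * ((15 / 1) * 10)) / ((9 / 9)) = 18900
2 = 2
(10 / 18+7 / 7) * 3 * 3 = 14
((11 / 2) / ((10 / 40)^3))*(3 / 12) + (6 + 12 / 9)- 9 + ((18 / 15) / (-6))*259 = 518 / 15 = 34.53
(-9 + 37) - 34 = -6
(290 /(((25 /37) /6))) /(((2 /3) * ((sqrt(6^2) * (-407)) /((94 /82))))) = -4089 /2255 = -1.81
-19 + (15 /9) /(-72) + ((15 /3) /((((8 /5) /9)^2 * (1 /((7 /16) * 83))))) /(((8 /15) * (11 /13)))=30925736849 /2433024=12710.82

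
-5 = -5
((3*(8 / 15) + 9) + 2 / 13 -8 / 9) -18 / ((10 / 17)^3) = -4596289 / 58500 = -78.57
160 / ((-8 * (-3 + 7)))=-5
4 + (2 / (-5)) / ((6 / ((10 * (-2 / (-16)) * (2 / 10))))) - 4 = -1 / 60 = -0.02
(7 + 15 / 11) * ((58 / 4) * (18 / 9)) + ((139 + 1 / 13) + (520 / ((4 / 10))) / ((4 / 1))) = 101047 / 143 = 706.62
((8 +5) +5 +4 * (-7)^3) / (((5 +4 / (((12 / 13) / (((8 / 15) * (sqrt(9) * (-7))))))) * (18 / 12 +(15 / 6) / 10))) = 81240 / 4571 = 17.77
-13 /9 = -1.44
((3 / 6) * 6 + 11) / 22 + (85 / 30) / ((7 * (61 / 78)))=5420 / 4697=1.15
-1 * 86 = -86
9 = 9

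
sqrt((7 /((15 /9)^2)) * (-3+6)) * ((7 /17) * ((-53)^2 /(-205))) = -15.51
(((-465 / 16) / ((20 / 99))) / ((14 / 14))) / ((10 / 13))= -119691 / 640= -187.02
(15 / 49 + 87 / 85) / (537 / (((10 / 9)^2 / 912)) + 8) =13845 / 4130645414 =0.00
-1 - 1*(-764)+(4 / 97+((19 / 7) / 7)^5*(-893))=20692923383256 / 27400099153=755.21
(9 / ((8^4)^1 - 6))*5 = 9 / 818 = 0.01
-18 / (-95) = 18 / 95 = 0.19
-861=-861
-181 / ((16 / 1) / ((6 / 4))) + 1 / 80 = -2713 / 160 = -16.96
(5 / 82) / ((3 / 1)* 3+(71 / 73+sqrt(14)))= 9490 / 1333607 - 26645* sqrt(14) / 37340996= 0.00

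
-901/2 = -450.50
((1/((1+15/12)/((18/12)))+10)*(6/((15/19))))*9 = 3648/5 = 729.60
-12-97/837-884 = -750049/837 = -896.12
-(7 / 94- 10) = 933 / 94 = 9.93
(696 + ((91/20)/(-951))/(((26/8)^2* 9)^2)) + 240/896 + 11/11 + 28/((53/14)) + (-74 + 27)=1651709315156981/2511478667880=657.66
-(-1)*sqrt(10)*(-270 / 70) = -27*sqrt(10) / 7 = -12.20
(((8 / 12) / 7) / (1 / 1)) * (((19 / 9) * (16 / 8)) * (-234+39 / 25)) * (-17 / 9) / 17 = 147212 / 14175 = 10.39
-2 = -2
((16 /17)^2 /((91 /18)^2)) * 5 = 414720 /2393209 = 0.17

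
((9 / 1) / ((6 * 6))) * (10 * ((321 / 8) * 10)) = 8025 / 8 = 1003.12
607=607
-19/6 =-3.17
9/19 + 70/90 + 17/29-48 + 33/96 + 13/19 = -7162283/158688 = -45.13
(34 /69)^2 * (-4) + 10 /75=-19946 /23805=-0.84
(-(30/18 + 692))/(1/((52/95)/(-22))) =54106/3135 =17.26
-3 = -3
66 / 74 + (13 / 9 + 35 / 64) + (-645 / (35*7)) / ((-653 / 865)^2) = -773179947473 / 445293801792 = -1.74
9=9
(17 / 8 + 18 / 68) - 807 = -109427 / 136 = -804.61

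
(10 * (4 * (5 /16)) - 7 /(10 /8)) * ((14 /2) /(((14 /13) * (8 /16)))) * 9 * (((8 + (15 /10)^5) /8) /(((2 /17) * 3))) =22827753 /5120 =4458.55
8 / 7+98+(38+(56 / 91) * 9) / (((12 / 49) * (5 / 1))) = 367729 / 2730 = 134.70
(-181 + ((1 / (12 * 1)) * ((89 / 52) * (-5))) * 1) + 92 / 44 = -1232927 / 6864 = -179.62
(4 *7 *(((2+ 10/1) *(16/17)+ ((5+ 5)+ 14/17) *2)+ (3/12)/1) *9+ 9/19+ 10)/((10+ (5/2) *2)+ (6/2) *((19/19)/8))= 21640096/39729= 544.69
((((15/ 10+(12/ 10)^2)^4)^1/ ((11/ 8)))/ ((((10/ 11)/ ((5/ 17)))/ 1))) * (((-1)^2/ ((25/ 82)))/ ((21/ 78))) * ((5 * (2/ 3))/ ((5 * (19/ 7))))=52.60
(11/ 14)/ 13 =11/ 182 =0.06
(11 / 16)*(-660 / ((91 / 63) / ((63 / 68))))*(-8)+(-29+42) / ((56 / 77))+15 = 4174543 / 1768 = 2361.17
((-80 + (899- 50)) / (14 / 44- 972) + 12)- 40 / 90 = 2070946 / 192393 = 10.76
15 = 15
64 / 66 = 32 / 33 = 0.97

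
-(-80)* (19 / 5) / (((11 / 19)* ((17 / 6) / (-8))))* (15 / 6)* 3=-2079360 / 187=-11119.57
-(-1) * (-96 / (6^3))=-0.44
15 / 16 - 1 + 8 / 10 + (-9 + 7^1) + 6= 379 / 80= 4.74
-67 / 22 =-3.05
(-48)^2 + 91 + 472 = 2867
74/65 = 1.14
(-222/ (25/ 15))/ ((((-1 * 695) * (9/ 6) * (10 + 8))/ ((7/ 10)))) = 259/ 52125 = 0.00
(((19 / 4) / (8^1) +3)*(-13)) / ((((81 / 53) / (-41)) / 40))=16243175 / 324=50133.26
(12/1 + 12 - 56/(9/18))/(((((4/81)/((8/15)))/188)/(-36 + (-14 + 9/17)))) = 751329216/85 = 8839167.25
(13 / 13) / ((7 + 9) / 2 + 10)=1 / 18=0.06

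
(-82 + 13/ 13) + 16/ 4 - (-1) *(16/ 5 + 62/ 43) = -15557/ 215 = -72.36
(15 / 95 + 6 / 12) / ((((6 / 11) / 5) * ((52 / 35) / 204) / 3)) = 2454375 / 988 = 2484.19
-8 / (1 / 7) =-56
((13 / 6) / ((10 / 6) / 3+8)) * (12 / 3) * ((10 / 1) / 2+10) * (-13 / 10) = -1521 / 77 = -19.75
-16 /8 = -2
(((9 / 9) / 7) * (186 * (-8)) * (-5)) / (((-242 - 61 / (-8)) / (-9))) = 35712 / 875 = 40.81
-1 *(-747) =747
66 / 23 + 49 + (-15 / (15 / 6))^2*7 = 6989 / 23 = 303.87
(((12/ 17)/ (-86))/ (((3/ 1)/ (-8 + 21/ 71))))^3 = 1309338584/ 139806439985701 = 0.00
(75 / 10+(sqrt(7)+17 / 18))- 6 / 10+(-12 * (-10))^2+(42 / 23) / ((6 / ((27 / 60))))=sqrt(7)+59649043 / 4140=14410.63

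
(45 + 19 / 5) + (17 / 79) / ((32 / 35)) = 619807 / 12640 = 49.04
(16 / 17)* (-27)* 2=-864 / 17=-50.82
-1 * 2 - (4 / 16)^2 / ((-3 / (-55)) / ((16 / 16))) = -151 / 48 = -3.15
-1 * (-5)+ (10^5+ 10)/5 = 20007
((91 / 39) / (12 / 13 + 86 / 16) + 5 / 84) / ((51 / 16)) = 94636 / 701505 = 0.13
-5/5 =-1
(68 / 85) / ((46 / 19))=38 / 115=0.33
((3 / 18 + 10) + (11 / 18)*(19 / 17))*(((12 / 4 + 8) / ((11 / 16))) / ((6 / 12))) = 53120 / 153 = 347.19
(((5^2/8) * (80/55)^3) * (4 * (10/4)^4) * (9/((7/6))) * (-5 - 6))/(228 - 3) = -480000/847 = -566.71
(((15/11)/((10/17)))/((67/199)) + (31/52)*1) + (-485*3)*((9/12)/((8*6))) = -9352819/613184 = -15.25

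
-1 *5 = -5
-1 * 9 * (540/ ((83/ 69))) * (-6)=24241.45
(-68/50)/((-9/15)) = 34/15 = 2.27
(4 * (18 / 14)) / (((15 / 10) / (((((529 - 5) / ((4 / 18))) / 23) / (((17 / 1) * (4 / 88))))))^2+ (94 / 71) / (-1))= -3.88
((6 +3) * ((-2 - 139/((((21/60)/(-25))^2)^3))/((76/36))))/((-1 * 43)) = 1830246346223.12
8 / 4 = 2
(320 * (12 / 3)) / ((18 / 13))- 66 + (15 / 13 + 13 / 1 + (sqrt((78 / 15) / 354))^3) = 13 * sqrt(11505) / 783225 + 102094 / 117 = 872.60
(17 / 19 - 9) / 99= -14 / 171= -0.08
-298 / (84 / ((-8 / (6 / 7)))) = 33.11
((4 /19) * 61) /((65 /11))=2684 /1235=2.17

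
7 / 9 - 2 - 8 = -83 / 9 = -9.22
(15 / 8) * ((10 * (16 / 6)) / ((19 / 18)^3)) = 291600 / 6859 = 42.51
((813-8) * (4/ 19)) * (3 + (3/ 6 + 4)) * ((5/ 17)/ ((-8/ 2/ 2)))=-60375/ 323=-186.92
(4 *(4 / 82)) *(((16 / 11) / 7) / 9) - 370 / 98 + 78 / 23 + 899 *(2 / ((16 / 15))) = 61673142593 / 36595944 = 1685.25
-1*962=-962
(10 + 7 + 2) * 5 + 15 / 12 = 385 / 4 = 96.25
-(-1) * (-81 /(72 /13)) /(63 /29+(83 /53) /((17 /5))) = -3057093 /550384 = -5.55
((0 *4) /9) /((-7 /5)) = 0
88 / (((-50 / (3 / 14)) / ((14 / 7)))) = -0.75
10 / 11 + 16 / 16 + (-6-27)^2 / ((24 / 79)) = 3586.53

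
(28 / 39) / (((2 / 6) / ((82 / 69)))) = 2296 / 897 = 2.56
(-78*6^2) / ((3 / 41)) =-38376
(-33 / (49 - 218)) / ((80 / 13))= 33 / 1040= 0.03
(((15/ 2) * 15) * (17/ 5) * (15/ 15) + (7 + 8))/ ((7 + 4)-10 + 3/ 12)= 318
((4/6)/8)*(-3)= -1/4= -0.25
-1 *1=-1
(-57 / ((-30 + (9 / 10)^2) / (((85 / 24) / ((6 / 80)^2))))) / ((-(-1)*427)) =32300000 / 11217717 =2.88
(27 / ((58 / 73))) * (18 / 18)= 1971 / 58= 33.98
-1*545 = -545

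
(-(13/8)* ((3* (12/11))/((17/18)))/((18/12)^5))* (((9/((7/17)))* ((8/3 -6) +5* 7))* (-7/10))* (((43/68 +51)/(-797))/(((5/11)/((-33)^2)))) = -55762.01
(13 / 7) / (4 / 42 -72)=-39 / 1510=-0.03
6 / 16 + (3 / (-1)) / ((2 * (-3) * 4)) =1 / 2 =0.50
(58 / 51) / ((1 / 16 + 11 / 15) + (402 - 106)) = 4640 / 1210927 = 0.00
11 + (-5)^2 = 36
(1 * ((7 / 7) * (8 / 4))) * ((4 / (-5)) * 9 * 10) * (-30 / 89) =4320 / 89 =48.54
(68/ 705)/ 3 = 68/ 2115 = 0.03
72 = 72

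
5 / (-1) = -5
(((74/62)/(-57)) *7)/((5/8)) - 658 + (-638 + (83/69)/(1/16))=-86496792/67735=-1276.99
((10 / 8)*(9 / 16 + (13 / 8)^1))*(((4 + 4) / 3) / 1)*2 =175 / 12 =14.58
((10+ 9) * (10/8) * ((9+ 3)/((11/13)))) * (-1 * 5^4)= -2315625/11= -210511.36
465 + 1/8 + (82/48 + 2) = 2813/6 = 468.83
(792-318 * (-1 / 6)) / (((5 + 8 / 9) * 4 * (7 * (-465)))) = -0.01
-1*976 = -976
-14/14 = -1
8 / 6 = 4 / 3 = 1.33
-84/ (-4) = 21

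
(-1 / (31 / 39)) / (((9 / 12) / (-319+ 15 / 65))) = 16576 / 31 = 534.71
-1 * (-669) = 669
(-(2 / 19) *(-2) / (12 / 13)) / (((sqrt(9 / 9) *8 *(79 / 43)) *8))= 559 / 288192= 0.00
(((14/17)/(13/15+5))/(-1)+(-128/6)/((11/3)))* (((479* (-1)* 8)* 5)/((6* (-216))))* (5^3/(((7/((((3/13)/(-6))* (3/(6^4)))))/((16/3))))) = 1334314375/1786376592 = 0.75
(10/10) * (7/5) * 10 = 14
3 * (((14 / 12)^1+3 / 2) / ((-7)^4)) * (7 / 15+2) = 296 / 36015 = 0.01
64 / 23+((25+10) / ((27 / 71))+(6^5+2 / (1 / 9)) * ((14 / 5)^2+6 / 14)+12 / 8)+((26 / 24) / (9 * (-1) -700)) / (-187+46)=934917367966201 / 14485508100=64541.57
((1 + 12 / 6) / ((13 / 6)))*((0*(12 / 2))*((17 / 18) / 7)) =0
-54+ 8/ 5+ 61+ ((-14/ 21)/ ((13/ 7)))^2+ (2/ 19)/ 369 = 51714047/ 5924295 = 8.73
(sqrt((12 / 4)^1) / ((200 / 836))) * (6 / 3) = 209 * sqrt(3) / 25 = 14.48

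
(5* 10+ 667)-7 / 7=716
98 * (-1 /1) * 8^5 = -3211264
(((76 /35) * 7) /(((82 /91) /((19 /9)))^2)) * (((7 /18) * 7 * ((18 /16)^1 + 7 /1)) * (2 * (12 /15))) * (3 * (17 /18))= 8365.38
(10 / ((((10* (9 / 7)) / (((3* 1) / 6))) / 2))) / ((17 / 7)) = 0.32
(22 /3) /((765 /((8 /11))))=16 /2295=0.01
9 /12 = 3 /4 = 0.75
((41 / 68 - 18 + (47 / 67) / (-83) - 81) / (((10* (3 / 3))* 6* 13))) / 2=-12403949 / 196636960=-0.06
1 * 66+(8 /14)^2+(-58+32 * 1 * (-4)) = -119.67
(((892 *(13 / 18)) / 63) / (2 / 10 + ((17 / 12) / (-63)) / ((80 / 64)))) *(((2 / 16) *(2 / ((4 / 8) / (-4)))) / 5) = -2899 / 129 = -22.47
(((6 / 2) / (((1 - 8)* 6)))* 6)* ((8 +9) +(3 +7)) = -81 / 7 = -11.57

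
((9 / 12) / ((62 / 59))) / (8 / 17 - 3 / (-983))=2957847 / 1962920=1.51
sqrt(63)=7.94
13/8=1.62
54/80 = 27/40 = 0.68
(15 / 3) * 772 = 3860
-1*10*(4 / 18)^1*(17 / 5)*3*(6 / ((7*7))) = -136 / 49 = -2.78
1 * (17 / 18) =17 / 18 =0.94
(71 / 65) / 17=71 / 1105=0.06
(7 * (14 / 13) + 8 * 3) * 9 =3690 / 13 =283.85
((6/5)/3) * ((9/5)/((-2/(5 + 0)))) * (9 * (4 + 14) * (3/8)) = -2187/20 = -109.35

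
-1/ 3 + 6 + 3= 26/ 3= 8.67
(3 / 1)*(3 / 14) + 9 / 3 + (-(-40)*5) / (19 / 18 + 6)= 56877 / 1778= 31.99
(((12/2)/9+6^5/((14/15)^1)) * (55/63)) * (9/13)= 9623570/1911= 5035.88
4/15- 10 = -146/15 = -9.73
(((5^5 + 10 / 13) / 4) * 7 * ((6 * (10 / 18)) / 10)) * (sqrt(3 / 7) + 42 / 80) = 398223 / 416 + 13545 * sqrt(21) / 52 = 2150.94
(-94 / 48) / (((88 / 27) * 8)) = -423 / 5632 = -0.08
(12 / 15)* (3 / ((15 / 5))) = 4 / 5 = 0.80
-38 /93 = -0.41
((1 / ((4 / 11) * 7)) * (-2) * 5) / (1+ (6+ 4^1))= -5 / 14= -0.36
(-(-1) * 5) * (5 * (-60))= -1500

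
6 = 6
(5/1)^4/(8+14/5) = 3125/54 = 57.87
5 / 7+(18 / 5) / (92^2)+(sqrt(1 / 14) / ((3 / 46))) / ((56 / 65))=105863 / 148120+1495 * sqrt(14) / 1176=5.47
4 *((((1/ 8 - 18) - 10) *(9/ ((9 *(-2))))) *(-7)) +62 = -328.25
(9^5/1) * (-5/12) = -98415/4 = -24603.75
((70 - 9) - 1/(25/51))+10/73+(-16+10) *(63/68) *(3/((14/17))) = 283583/7300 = 38.85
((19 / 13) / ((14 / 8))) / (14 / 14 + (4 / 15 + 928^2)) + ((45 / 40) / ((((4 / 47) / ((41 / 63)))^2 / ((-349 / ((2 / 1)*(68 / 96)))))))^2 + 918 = 40291403257583364063502393 / 153414225341604864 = 262631468.29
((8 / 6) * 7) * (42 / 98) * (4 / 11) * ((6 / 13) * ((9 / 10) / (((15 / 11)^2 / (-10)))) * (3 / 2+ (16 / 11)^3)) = -116976 / 7865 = -14.87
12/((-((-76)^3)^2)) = -3/48174982144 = -0.00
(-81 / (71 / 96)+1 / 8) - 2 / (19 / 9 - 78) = -42429347 / 387944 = -109.37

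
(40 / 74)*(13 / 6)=130 / 111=1.17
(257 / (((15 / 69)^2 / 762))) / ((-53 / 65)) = -1346750418 / 265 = -5082077.05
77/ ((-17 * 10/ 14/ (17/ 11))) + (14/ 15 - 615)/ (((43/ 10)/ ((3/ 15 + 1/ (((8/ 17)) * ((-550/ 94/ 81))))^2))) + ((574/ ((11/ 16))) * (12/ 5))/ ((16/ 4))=-121419.02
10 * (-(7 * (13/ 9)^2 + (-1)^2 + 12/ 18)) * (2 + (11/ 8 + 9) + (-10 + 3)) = -141685/ 162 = -874.60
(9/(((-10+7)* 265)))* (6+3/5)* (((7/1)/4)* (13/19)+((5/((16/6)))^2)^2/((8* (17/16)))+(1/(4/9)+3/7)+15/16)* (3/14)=-8619502221/85896294400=-0.10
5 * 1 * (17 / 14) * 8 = 340 / 7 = 48.57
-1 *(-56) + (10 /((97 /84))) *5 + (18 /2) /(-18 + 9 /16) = 98.78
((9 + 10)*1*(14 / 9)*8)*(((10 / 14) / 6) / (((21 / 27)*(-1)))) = -760 / 21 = -36.19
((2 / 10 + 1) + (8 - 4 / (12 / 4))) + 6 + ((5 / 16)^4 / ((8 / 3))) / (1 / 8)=13.90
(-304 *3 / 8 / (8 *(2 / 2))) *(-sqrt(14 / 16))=13.33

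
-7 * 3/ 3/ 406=-1/ 58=-0.02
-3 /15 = -1 /5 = -0.20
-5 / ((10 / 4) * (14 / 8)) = -8 / 7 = -1.14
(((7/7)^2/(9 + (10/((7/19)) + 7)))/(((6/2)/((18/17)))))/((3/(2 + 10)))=84/2567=0.03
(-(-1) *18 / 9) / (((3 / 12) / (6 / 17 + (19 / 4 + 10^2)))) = 14294 / 17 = 840.82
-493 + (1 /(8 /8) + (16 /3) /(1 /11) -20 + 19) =-1303 /3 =-434.33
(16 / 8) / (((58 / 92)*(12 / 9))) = 69 / 29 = 2.38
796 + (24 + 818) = 1638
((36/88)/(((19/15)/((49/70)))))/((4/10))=945/1672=0.57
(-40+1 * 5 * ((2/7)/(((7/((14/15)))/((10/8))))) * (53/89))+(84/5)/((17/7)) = -32.94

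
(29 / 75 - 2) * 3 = -121 / 25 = -4.84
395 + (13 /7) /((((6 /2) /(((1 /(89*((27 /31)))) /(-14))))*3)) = 837180767 /2119446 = 395.00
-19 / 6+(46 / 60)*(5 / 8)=-43 / 16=-2.69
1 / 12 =0.08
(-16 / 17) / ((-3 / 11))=3.45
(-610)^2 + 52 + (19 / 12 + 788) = 4475299 / 12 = 372941.58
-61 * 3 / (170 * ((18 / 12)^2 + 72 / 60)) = -0.31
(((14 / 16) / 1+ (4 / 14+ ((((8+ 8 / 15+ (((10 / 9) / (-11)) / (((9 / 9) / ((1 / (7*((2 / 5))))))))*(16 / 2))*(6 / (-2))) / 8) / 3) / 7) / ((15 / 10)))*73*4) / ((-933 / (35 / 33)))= -41106227 / 128020662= -0.32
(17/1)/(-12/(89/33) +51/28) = -42364/6549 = -6.47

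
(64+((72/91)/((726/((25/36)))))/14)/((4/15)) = 147987965/616616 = 240.00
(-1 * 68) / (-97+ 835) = -34 / 369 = -0.09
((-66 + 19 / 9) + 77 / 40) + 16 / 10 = -60.36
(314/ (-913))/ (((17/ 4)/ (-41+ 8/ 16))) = 3.28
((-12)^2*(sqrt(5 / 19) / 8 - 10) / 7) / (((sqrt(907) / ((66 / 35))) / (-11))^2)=-151797888 / 1555505+ 9487368*sqrt(95) / 147772975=-96.96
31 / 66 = 0.47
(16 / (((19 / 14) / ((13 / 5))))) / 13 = 224 / 95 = 2.36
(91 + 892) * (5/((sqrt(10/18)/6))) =17694 * sqrt(5) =39564.99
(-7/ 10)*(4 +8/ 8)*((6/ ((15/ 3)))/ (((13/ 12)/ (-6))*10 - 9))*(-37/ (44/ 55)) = -6993/ 389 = -17.98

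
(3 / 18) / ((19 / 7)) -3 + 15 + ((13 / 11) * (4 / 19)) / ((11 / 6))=168247 / 13794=12.20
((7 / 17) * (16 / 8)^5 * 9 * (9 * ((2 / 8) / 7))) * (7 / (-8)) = -567 / 17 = -33.35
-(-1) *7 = 7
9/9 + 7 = 8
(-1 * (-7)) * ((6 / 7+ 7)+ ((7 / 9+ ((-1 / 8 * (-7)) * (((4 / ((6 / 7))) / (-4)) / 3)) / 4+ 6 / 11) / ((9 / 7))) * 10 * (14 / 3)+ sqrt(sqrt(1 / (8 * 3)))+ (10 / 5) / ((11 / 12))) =7 * 2^(1 / 4) * 3^(3 / 4) / 6+ 5486533 / 14256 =388.02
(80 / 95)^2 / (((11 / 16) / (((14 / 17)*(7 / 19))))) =401408 / 1282633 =0.31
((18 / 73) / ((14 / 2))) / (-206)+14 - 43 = -1526366 / 52633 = -29.00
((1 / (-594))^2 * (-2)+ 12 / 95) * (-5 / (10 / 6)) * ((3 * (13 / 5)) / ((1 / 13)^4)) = -785997948853 / 9310950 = -84416.51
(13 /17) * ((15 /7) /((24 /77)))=715 /136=5.26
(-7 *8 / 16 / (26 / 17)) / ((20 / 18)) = -1071 / 520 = -2.06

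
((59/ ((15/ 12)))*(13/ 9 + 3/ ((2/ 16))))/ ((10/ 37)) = 999814/ 225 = 4443.62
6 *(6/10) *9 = 162/5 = 32.40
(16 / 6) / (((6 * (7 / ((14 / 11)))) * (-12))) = -2 / 297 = -0.01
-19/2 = -9.50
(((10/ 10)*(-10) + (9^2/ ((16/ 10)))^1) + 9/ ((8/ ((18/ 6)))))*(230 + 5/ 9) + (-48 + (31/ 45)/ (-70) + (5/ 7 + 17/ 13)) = 59075971/ 5850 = 10098.46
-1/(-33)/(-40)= -1/1320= -0.00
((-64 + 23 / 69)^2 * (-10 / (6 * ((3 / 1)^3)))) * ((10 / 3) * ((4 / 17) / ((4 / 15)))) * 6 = -18240500 / 4131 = -4415.52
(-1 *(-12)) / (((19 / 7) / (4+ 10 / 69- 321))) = -612164 / 437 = -1400.83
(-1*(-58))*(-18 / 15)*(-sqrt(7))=348*sqrt(7) / 5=184.14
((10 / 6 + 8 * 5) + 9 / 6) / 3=259 / 18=14.39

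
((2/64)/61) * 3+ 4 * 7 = 28.00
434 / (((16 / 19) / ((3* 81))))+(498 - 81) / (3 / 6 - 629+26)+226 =1209448213 / 9640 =125461.43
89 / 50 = 1.78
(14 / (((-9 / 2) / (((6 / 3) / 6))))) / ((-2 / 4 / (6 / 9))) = 112 / 81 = 1.38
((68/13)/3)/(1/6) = 136/13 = 10.46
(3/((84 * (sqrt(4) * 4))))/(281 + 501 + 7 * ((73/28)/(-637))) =91/15939704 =0.00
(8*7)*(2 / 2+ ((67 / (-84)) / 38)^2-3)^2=415068867351121 / 1853802671616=223.90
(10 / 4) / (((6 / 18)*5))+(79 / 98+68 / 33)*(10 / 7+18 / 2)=355370 / 11319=31.40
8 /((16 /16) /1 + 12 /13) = 104 /25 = 4.16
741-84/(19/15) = 12819/19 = 674.68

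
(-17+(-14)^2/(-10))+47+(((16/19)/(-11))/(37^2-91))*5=6944452/667755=10.40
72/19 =3.79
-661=-661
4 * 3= 12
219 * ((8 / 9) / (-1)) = -194.67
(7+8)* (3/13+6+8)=2775/13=213.46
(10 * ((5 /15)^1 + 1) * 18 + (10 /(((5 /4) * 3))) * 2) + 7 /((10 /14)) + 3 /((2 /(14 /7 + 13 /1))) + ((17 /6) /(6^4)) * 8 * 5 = 1349723 /4860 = 277.72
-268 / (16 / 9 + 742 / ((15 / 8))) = -3015 / 4472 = -0.67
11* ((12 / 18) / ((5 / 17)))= 374 / 15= 24.93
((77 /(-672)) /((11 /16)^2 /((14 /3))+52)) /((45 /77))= -94864 /25208685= -0.00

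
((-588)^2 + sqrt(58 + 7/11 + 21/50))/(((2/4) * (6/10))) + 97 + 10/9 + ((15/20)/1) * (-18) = 3 * sqrt(8822)/11 + 20746163/18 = 1152590.23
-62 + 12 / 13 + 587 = 6837 / 13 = 525.92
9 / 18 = 1 / 2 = 0.50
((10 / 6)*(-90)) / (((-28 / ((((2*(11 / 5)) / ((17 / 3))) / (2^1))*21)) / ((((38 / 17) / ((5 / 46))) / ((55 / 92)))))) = 2171016 / 1445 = 1502.43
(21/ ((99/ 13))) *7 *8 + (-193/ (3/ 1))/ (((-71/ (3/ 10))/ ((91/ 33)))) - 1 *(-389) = 12749993/ 23430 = 544.17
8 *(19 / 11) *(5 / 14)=380 / 77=4.94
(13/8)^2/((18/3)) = 169/384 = 0.44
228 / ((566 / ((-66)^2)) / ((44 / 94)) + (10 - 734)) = -10924848 / 34677883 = -0.32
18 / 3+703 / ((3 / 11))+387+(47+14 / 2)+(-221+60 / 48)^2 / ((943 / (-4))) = 31909205 / 11316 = 2819.83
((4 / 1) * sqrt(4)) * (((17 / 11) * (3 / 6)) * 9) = 612 / 11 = 55.64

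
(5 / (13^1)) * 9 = 45 / 13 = 3.46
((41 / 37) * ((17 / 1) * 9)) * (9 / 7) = 56457 / 259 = 217.98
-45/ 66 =-15/ 22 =-0.68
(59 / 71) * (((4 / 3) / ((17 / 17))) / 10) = 118 / 1065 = 0.11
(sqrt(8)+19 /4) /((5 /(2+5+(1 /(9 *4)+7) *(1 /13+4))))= 3337 *sqrt(2) /234+63403 /1872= 54.04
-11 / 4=-2.75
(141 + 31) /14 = 86 /7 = 12.29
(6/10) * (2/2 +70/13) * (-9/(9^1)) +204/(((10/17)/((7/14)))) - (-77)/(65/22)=12716/65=195.63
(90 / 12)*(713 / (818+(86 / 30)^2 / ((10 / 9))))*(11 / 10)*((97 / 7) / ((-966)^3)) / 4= -375875 / 13723977548736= -0.00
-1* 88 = -88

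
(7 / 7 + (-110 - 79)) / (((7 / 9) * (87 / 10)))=-5640 / 203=-27.78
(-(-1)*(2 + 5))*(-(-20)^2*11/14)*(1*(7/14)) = -1100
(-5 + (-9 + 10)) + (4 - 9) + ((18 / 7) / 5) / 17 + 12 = 1803 / 595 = 3.03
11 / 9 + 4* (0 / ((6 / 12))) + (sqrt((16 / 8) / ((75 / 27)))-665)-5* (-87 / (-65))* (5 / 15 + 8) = -84187 / 117 + 3* sqrt(2) / 5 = -718.70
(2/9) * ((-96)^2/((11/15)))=30720/11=2792.73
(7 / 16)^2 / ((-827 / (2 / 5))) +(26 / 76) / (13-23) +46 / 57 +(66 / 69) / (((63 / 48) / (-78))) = -272353091369 / 4857202560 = -56.07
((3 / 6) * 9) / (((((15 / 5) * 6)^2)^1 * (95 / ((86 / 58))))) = 43 / 198360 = 0.00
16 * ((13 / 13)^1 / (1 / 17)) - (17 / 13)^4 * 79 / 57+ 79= 564821768 / 1627977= 346.95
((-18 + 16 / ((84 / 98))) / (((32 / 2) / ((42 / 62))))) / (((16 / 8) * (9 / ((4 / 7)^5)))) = 0.00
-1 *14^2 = -196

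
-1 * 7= -7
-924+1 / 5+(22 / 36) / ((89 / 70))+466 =-1831564 / 4005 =-457.32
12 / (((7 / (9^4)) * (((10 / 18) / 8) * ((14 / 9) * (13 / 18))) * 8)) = 57395628 / 3185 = 18020.61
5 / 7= 0.71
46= 46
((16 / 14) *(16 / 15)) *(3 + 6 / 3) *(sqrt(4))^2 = 512 / 21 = 24.38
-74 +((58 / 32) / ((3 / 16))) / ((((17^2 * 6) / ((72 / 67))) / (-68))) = -84750 / 1139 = -74.41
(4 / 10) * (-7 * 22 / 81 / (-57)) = 308 / 23085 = 0.01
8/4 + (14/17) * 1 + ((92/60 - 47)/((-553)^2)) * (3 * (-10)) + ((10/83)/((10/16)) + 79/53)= 103170951945/22869314447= 4.51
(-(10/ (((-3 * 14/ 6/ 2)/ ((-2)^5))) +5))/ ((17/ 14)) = -79.41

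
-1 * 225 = -225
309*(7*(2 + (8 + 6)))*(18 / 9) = 69216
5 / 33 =0.15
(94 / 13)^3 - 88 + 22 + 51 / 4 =2854375 / 8788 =324.80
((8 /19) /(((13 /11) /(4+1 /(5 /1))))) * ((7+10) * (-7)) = -219912 /1235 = -178.07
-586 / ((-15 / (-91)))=-53326 / 15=-3555.07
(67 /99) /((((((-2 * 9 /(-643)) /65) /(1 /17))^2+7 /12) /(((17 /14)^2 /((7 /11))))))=2.69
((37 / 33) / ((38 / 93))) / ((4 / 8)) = 1147 / 209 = 5.49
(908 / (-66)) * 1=-13.76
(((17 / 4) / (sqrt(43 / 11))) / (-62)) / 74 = -17*sqrt(473) / 789136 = -0.00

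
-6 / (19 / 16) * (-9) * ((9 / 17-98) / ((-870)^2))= -39768 / 6791075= -0.01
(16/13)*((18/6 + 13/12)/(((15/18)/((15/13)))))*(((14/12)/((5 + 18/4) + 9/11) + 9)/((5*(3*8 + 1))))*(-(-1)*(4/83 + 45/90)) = 8514632/30616625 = 0.28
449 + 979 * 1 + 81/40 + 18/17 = 973137/680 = 1431.08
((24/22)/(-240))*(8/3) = -2/165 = -0.01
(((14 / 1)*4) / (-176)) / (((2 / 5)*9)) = -35 / 396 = -0.09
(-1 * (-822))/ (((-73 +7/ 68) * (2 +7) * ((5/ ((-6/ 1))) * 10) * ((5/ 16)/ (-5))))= -298112/ 123925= -2.41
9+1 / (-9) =80 / 9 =8.89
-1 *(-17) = 17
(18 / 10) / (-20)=-9 / 100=-0.09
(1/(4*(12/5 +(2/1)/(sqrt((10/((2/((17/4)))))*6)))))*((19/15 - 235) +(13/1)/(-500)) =-17882589/730400 +350639*sqrt(510)/4382400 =-22.68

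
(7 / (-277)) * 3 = -21 / 277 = -0.08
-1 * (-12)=12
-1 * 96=-96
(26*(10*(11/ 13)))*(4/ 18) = 48.89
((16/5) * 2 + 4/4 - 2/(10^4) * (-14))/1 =18507/2500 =7.40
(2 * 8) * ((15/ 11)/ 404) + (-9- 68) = -85487/ 1111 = -76.95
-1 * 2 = -2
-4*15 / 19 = -60 / 19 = -3.16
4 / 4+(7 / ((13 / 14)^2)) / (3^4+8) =1.09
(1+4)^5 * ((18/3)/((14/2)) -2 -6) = -22321.43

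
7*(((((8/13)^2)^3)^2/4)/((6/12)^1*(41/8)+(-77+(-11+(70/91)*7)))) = -1924145348608/29841262721110087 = -0.00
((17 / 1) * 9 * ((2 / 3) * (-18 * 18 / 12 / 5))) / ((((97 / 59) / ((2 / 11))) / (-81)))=26322732 / 5335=4933.97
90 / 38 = 45 / 19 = 2.37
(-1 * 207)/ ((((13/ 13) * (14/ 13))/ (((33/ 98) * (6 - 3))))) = -266409/ 1372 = -194.18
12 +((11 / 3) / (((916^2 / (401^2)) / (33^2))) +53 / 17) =11130970073 / 14263952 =780.36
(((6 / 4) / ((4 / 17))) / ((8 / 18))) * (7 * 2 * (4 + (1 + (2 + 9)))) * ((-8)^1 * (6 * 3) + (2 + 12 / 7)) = -450738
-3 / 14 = -0.21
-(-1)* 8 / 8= 1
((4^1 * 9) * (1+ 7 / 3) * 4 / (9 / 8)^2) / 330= 1024 / 891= 1.15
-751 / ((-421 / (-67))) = -50317 / 421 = -119.52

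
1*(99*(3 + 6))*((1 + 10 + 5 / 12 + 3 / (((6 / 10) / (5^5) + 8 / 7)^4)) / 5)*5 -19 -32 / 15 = 171750050708210917843896727 / 14658283730902841668860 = 11716.93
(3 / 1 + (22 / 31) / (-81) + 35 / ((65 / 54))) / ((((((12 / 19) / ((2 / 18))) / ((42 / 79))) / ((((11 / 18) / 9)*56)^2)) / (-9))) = -6603698049256 / 16919487117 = -390.30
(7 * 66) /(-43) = -462 /43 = -10.74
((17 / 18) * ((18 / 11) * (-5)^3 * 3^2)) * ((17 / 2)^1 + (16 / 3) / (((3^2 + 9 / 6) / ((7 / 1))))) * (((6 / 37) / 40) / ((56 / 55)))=-197625 / 2368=-83.46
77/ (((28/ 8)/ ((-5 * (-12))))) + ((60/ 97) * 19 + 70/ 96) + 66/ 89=1333.22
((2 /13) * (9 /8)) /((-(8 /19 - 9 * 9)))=171 /79612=0.00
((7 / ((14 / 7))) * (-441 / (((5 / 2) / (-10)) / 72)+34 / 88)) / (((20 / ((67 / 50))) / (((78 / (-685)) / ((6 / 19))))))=-647373430067 / 60280000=-10739.44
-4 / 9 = -0.44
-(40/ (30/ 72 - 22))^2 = -230400/ 67081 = -3.43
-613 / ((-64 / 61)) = 37393 / 64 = 584.27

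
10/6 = 1.67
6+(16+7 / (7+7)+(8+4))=69 / 2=34.50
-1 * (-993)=993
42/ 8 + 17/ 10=139/ 20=6.95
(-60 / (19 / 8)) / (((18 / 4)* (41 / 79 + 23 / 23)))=-3.70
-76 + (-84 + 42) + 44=-74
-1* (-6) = 6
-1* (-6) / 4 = 3 / 2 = 1.50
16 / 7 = 2.29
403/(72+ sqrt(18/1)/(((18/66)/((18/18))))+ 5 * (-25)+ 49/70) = -2107690/249329 - 443300 * sqrt(2)/249329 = -10.97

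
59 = 59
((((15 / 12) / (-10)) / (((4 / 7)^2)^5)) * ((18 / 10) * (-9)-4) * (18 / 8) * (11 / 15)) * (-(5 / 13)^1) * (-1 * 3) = 2824470014751 / 2181038080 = 1295.01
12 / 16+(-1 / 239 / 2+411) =393631 / 956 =411.75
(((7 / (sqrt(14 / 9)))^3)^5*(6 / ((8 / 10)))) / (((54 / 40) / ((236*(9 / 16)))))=17429989328313975*sqrt(14) / 512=127377047503275.30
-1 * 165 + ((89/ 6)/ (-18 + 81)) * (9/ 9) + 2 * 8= -56233/ 378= -148.76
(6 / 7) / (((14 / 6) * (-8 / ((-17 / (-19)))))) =-0.04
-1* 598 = -598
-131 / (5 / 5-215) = 131 / 214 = 0.61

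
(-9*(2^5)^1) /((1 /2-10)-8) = 576 /35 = 16.46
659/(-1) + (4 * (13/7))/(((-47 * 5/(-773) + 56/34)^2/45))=-2628308973233/4601508247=-571.18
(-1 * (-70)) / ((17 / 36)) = 2520 / 17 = 148.24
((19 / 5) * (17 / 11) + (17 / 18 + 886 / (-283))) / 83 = 1032827 / 23254110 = 0.04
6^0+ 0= 1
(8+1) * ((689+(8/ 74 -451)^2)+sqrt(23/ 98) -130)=9 * sqrt(46)/ 14+2511789840/ 1369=1834766.84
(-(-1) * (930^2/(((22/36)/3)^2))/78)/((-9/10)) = -467046000/1573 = -296914.18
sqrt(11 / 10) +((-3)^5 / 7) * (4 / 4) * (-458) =sqrt(110) / 10 +111294 / 7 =15900.19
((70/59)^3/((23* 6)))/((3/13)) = 2229500/42513453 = 0.05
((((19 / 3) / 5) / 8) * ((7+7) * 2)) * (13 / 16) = 1729 / 480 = 3.60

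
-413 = -413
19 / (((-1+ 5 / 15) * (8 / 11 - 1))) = 209 / 2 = 104.50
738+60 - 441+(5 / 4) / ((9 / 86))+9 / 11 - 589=-43409 / 198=-219.24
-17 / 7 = -2.43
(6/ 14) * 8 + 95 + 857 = 6688/ 7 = 955.43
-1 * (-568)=568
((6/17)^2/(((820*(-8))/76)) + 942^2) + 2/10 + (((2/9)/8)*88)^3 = 76651080135143/86379210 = 887378.80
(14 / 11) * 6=7.64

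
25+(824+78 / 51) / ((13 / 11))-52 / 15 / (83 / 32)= 198706511 / 275145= 722.19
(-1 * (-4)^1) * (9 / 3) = 12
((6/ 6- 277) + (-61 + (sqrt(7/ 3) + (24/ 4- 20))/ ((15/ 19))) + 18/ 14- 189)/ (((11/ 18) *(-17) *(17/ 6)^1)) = 18.36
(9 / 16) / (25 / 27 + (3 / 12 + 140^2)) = 243 / 8467708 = 0.00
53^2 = 2809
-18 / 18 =-1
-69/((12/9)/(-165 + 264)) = -20493/4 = -5123.25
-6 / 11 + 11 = 115 / 11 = 10.45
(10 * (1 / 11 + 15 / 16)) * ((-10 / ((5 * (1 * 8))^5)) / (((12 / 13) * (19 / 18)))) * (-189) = 1334151 / 6848512000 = 0.00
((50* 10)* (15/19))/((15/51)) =25500/19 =1342.11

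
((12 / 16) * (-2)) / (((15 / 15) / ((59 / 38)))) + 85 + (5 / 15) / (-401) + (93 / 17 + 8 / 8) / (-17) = 2174312717 / 26422692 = 82.29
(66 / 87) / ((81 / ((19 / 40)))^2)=3971 / 152215200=0.00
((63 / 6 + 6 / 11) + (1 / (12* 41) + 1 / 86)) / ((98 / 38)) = 48899027 / 11403084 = 4.29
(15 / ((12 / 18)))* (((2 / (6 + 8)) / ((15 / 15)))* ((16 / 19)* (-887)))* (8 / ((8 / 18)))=-5747760 / 133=-43216.24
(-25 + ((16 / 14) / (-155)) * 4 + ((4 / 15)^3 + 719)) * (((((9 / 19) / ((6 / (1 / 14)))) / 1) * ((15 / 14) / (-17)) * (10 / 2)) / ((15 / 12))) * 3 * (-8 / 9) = 2033042152 / 772753275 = 2.63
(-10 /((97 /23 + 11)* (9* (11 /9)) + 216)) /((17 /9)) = -1035 /74953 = -0.01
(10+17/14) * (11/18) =6.85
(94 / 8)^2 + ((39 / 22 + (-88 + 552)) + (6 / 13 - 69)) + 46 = 1330007 / 2288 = 581.30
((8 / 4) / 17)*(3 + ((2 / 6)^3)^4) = 0.35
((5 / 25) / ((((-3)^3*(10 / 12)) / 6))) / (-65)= 4 / 4875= 0.00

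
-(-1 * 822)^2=-675684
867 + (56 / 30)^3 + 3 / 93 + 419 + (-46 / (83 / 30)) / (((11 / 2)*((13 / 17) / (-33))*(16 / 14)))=158801074448 / 112890375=1406.68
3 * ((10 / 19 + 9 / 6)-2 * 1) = 0.08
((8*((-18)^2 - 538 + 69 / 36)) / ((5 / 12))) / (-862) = 2036 / 431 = 4.72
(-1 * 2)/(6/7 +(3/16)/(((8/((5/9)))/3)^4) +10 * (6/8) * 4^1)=-24772608/382210327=-0.06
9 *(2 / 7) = 18 / 7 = 2.57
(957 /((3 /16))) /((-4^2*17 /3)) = -957 /17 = -56.29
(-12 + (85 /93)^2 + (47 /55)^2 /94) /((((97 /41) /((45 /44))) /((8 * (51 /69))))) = -406908353959 /14268260105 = -28.52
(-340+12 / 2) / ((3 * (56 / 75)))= -4175 / 28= -149.11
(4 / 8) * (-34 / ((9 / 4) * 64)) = -17 / 144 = -0.12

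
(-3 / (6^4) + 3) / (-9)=-1295 / 3888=-0.33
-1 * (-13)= 13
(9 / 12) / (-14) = -3 / 56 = -0.05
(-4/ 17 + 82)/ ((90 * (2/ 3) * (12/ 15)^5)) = 434375/ 104448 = 4.16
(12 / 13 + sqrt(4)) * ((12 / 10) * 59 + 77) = 28082 / 65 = 432.03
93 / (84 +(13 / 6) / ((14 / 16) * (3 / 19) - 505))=1646937 / 1487480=1.11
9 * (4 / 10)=18 / 5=3.60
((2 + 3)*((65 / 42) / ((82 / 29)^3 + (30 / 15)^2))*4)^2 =1.35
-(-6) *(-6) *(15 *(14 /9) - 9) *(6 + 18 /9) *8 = -33024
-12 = -12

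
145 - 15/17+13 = 2671/17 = 157.12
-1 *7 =-7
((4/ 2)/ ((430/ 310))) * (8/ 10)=248/ 215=1.15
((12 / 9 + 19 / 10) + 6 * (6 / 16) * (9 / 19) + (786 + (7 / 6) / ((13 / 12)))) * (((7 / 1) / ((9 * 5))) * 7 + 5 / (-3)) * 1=-11728193 / 25650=-457.24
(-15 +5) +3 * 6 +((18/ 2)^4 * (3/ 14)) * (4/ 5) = 39646/ 35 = 1132.74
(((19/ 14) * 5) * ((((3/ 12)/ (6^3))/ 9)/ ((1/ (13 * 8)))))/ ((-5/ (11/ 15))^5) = -39779597/ 6458484375000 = -0.00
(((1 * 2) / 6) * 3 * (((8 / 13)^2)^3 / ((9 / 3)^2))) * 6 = 524288 / 14480427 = 0.04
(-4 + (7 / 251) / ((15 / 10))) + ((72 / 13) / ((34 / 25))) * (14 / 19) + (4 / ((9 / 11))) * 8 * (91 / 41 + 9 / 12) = 115.16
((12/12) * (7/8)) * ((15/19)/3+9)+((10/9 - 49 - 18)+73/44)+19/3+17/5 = -46.39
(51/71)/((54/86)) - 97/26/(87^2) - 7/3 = -16625047/13972374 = -1.19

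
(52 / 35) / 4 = 13 / 35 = 0.37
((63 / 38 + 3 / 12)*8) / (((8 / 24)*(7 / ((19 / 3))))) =290 / 7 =41.43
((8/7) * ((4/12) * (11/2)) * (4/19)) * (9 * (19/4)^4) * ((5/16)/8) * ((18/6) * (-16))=-3395205/896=-3789.29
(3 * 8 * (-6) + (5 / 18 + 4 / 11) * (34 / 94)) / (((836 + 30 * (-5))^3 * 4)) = -1337905 / 12016981335744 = -0.00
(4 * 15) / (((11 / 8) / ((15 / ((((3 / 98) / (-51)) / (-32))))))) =383846400 / 11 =34895127.27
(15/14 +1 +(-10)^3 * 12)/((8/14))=-167971/8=-20996.38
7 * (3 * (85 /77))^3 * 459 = 7610851125 /65219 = 116696.84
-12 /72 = -1 /6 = -0.17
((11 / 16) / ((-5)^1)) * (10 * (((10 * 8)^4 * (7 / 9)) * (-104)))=41000960000 / 9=4555662222.22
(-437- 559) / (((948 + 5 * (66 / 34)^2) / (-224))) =21492352 / 93139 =230.76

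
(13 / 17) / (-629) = -0.00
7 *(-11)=-77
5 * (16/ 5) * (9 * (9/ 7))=1296/ 7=185.14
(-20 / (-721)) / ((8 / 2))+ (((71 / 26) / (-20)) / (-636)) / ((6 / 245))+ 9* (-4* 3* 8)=-247219554937 / 286138944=-863.98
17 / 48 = 0.35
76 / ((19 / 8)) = 32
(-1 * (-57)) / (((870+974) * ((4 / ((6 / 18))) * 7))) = 19 / 51632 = 0.00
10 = 10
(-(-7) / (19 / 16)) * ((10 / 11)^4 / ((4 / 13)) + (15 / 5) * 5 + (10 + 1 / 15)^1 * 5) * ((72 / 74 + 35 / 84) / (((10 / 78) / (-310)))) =-41315754678016 / 30877869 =-1338037.76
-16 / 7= -2.29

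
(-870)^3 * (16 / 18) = -585336000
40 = 40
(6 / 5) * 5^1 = 6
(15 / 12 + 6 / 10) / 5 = 37 / 100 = 0.37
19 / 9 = 2.11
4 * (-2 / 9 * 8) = -64 / 9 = -7.11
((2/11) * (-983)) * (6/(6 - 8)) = 5898/11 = 536.18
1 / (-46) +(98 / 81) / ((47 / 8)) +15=2659087 / 175122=15.18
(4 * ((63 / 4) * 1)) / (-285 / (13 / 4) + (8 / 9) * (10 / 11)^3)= -9810801 / 13552060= -0.72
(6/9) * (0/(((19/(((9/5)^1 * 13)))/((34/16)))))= 0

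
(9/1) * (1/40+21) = 7569/40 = 189.22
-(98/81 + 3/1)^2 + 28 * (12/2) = 985967/6561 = 150.28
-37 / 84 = -0.44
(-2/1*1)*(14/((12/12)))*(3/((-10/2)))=84/5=16.80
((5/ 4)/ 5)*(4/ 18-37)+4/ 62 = -10189/ 1116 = -9.13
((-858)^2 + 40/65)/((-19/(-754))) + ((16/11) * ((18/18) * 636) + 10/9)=54953486066/1881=29215037.78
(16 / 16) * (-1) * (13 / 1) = -13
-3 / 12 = -1 / 4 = -0.25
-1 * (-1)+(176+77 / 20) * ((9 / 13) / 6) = 11311 / 520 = 21.75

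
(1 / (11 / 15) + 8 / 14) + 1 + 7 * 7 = 3999 / 77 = 51.94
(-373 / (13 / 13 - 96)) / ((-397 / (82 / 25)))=-30586 / 942875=-0.03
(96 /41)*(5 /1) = 11.71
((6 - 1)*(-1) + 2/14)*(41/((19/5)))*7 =-6970/19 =-366.84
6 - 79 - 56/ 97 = -7137/ 97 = -73.58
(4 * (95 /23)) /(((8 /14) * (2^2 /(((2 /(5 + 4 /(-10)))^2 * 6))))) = 8.20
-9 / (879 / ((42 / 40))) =-63 / 5860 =-0.01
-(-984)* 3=2952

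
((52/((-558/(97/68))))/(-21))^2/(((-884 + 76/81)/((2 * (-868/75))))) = 1590121/1513935719100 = 0.00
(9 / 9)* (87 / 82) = 87 / 82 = 1.06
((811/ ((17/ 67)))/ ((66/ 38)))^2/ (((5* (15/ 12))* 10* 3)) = 2131711908818/ 118020375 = 18062.24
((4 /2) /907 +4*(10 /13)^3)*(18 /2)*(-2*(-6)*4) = 787.48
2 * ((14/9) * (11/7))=4.89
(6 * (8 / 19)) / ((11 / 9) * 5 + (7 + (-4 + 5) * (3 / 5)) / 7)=15120 / 43073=0.35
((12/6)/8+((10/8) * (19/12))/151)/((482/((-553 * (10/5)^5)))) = -1054571/109173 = -9.66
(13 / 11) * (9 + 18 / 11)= 1521 / 121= 12.57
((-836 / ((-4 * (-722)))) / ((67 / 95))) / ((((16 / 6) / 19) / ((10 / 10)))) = -3135 / 1072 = -2.92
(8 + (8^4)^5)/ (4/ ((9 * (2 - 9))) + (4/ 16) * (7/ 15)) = 1452681095804627199840/ 67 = 21681807400069062684.18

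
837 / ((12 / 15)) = 4185 / 4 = 1046.25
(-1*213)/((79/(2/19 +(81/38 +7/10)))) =-59427/7505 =-7.92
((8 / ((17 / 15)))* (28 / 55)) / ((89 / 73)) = 49056 / 16643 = 2.95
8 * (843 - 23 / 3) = 6682.67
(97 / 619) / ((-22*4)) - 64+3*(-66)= -14271761 / 54472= -262.00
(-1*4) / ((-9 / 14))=56 / 9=6.22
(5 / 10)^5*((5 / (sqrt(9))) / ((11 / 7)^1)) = 35 / 1056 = 0.03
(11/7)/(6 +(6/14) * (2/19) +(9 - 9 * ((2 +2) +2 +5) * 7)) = -209/90168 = -0.00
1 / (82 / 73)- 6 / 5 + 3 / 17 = -929 / 6970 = -0.13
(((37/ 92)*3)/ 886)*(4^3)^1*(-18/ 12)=-0.13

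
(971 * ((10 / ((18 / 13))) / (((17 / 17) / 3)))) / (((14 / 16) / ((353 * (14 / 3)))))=39608168.89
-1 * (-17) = 17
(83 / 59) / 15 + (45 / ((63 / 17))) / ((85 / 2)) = 2351 / 6195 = 0.38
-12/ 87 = -4/ 29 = -0.14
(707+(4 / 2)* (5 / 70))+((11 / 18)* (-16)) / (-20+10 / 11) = 668734 / 945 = 707.66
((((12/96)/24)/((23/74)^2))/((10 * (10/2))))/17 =0.00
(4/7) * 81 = 324/7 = 46.29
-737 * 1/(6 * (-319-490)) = 737/4854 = 0.15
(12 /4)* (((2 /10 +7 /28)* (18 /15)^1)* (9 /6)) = 243 /100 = 2.43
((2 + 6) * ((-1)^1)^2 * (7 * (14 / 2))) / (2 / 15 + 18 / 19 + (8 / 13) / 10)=181545 / 529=343.19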